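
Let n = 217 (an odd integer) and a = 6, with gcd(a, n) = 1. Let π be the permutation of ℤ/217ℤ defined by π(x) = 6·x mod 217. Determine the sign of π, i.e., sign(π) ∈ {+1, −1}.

Orbit of 181 under x↦6x: [181, 1, 6, 36, 216, 211]… (length divides ord_217(6)).
The orbit structure of x ↦ 6x mod 217: 39 orbits of sizes [6, 6, 6, 6, 6, 6, 6, 6, 6, 6, 6, 6, 6, 6, 6, 6, 6, 6, 6, 6, 6, 6, 6, 6, 6, 6, 6, 6, 6, 6, 6, 6, 6, 6, 6, 2, 2, 2, 1].
Σ(ℓ_i−1) = 217−39 = 178; sign = (−1)^178 = +1.
Zolotarev: (6|217) = +1, matching the cycle-count sign.

+1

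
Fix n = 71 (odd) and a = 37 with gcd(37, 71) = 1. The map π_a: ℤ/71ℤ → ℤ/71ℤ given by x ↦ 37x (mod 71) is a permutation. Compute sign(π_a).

Orbit of 45 under x↦37x: [45, 32, 48, 1, 37, 20, 30]… (length divides ord_71(37)).
11 cycles of lengths [7, 7, 7, 7, 7, 7, 7, 7, 7, 7, 1].
Σ(ℓ_i−1) = 71−11 = 60; sign = (−1)^60 = +1.

+1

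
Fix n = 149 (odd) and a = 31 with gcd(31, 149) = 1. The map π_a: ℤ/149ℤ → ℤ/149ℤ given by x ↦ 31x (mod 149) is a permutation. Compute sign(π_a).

+1

Trace 33: π^k(33) = [33, 129, 125, 1, 31, 67, 140] for k=0..6.
Decompose π into cycles: lengths [37, 37, 37, 37, 1] (5 cycles, including the fixed point 0).
5 cycles on 149: each ℓ→(−1)^(ℓ−1), product (−1)^144 = +1.
Check: (31/149) = +1 by Zolotarev.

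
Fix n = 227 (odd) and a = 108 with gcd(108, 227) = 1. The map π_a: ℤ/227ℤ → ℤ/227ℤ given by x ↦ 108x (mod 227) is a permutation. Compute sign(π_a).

+1

Trace 147: π^k(147) = [147, 213, 77, 144, 116, 43, 104] for k=0..6.
The orbit structure of x ↦ 108x mod 227: 3 orbits of sizes [113, 113, 1].
227 − 3 = 224 transpositions; sign(π) = (−1)^224 = +1.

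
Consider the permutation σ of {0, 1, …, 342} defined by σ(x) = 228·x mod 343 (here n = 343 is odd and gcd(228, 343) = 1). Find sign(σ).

+1

Start at x=260: 260 → 284 → 268 → 50 → 81 → 289 → 36 → … (one orbit).
Cycle type of π: 147×2 + 21×2 + 3×2 + 1; total 7 cycles.
sign(π) = (−1)^{n − #cycles} = (−1)^{343−7} = (−1)^336 = +1.
Zolotarev: (228|343) = +1, matching the cycle-count sign.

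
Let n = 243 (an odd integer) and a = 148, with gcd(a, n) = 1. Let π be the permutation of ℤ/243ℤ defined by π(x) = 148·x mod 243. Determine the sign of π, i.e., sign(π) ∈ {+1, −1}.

Orbit of 187 under x↦148x: [187, 217, 40, 88, 145, 76, 70]… (length divides ord_243(148)).
The orbit structure of x ↦ 148x mod 243: 11 orbits of sizes [81, 81, 27, 27, 9, 9, 3, 3, 1, 1, 1].
243 − 11 = 232 transpositions; sign(π) = (−1)^232 = +1.

+1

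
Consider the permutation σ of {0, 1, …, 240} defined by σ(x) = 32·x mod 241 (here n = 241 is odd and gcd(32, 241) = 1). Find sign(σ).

+1

Trace 237: π^k(237) = [237, 113, 1, 32, 60, 233, 226] for k=0..6.
Cycle type of π: 24×10 + 1; total 11 cycles.
Σ(ℓ_i−1) = 241−11 = 230; sign = (−1)^230 = +1.
Check: (32/241) = +1 by Zolotarev.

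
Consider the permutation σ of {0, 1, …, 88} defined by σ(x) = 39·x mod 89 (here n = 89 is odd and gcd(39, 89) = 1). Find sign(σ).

+1

Trace 1: π^k(1) = [1, 39, 8, 45, 64, 4, 67] for k=0..6.
9 cycles of lengths [11, 11, 11, 11, 11, 11, 11, 11, 1].
n − c = 89 − 9 = 80; sign = (−1)^80 = +1.
The Jacobi symbol (39|89) = +1 (Zolotarev) agrees.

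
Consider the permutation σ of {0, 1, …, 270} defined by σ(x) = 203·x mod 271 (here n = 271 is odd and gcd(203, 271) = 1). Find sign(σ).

Start at x=91: 91 → 45 → 192 → 223 → 12 → 268 → 204 → … (one orbit).
2 cycles of lengths [270, 1].
sign(π) = (−1)^{n − #cycles} = (−1)^{271−2} = (−1)^269 = -1.

-1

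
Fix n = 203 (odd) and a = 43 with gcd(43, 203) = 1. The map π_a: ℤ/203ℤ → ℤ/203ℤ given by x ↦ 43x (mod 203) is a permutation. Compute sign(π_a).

-1

Start at x=183: 183 → 155 → 169 → 162 → 64 → 113 → 190 → … (one orbit).
Decompose π into cycles: lengths [28, 28, 28, 28, 28, 28, 28, 1, 1, 1, 1, 1, 1, 1] (14 cycles, including the fixed point 0).
14 cycles on 203: each ℓ→(−1)^(ℓ−1), product (−1)^189 = -1.
(43|203)_J = -1 (Zolotarev's lemma cross-check).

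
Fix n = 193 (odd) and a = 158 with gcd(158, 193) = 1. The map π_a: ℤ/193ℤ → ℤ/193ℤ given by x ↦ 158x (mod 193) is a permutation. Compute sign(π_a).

-1

Start at x=154: 154 → 14 → 89 → 166 → 173 → 121 → 11 → … (one orbit).
Cycle lengths of π_158 on ℤ/193ℤ: [64, 64, 64, 1]; 4 cycles in total.
193 − 4 = 189 transpositions; sign(π) = (−1)^189 = -1.
Zolotarev: (158|193) = -1, matching the cycle-count sign.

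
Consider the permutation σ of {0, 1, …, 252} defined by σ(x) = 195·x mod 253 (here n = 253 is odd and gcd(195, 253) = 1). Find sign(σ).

+1

Start at x=195: 195 → 75 → 204 → 59 → 120 → 124 → 145 → … (one orbit).
The orbit structure of x ↦ 195x mod 253: 5 orbits of sizes [110, 110, 22, 10, 1].
Σ(ℓ_i−1) = 253−5 = 248; sign = (−1)^248 = +1.
Via Zolotarev, sign(π_{195}) = (195|253) = +1.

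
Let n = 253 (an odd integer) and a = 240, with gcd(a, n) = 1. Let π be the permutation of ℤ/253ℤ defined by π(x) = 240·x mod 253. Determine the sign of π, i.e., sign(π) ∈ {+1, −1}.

-1

Start at x=243: 243 → 130 → 81 → 212 → 27 → 155 → 9 → … (one orbit).
6 cycles of lengths [110, 110, 22, 5, 5, 1].
Σ(ℓ_i−1) = 253−6 = 247; sign = (−1)^247 = -1.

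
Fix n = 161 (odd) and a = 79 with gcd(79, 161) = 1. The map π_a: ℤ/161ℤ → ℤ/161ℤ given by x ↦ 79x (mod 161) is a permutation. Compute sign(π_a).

Start at x=79: 79 → 123 → 57 → 156 → 88 → 29 → 37 → … (one orbit).
6 cycles of lengths [66, 66, 22, 3, 3, 1].
n − c = 161 − 6 = 155; sign = (−1)^155 = -1.

-1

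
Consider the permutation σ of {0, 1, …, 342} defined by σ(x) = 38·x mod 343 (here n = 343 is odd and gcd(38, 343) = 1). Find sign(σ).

Start at x=107: 107 → 293 → 158 → 173 → 57 → 108 → 331 → … (one orbit).
Decompose π into cycles: lengths [294, 42, 6, 1] (4 cycles, including the fixed point 0).
sign(π) = (−1)^{n − #cycles} = (−1)^{343−4} = (−1)^339 = -1.
The Jacobi symbol (38|343) = -1 (Zolotarev) agrees.

-1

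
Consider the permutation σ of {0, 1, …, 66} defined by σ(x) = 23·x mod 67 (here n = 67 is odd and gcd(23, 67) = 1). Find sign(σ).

Trace 16: π^k(16) = [16, 33, 22, 37, 47, 9, 6] for k=0..6.
The orbit structure of x ↦ 23x mod 67: 3 orbits of sizes [33, 33, 1].
67 − 3 = 64 transpositions; sign(π) = (−1)^64 = +1.
(23|67)_J = +1 (Zolotarev's lemma cross-check).

+1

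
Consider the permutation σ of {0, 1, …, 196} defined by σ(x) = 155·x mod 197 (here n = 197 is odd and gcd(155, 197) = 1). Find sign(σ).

+1

Orbit of 41 under x↦155x: [41, 51, 25, 132, 169, 191, 55]… (length divides ord_197(155)).
The orbit structure of x ↦ 155x mod 197: 3 orbits of sizes [98, 98, 1].
3 cycles on 197: each ℓ→(−1)^(ℓ−1), product (−1)^194 = +1.
The Jacobi symbol (155|197) = +1 (Zolotarev) agrees.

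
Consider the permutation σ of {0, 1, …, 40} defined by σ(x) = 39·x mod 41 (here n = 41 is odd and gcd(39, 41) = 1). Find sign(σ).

+1

Orbit of 5 under x↦39x: [5, 31, 20, 1, 39, 4, 33]… (length divides ord_41(39)).
π_39 has 3 disjoint cycles with lengths [20, 20, 1] on {0,…,40}.
3 cycles on 41: each ℓ→(−1)^(ℓ−1), product (−1)^38 = +1.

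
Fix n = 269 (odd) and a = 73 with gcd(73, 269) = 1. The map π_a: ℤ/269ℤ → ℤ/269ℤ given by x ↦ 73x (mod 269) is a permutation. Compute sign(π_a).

Trace 185: π^k(185) = [185, 55, 249, 154, 213, 216, 166] for k=0..6.
3 cycles of lengths [134, 134, 1].
Σ(ℓ_i−1) = 269−3 = 266; sign = (−1)^266 = +1.

+1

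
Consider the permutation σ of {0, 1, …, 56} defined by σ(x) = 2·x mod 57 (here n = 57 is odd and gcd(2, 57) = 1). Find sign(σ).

Trace 16: π^k(16) = [16, 32, 7, 14, 28, 56, 55] for k=0..6.
Decompose π into cycles: lengths [18, 18, 18, 2, 1] (5 cycles, including the fixed point 0).
Σ(ℓ_i−1) = 57−5 = 52; sign = (−1)^52 = +1.
Zolotarev: (2|57) = +1, matching the cycle-count sign.

+1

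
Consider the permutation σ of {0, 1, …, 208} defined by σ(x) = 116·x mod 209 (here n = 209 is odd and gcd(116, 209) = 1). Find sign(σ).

+1

Start at x=23: 23 → 160 → 168 → 51 → 64 → 109 → 104 → … (one orbit).
Decompose π into cycles: lengths [90, 90, 18, 10, 1] (5 cycles, including the fixed point 0).
With 5 cycles on 209 points, sign = (−1)^{209−5} = +1.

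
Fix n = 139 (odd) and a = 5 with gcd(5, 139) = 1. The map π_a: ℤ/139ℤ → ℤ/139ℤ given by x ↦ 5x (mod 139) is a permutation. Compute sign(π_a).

Orbit of 106 under x↦5x: [106, 113, 9, 45, 86, 13, 65]… (length divides ord_139(5)).
3 cycles of lengths [69, 69, 1].
sign(π) = (−1)^{n − #cycles} = (−1)^{139−3} = (−1)^136 = +1.
The Jacobi symbol (5|139) = +1 (Zolotarev) agrees.

+1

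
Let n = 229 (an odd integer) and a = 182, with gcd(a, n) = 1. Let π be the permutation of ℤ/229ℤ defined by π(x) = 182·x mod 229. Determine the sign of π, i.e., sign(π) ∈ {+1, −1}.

Start at x=25: 25 → 199 → 36 → 140 → 61 → 110 → 97 → … (one orbit).
The orbit structure of x ↦ 182x mod 229: 2 orbits of sizes [228, 1].
2 cycles on 229: each ℓ→(−1)^(ℓ−1), product (−1)^227 = -1.
The Jacobi symbol (182|229) = -1 (Zolotarev) agrees.

-1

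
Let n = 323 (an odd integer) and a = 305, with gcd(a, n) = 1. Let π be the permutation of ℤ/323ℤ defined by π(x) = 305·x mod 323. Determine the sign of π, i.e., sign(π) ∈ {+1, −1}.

Orbit of 305 under x↦305x: [305, 1]… (length divides ord_323(305)).
The orbit structure of x ↦ 305x mod 323: 171 orbits of sizes [2, 2, 2, 2, 2, 2, 2, 2, 2, 2, 2, 2, 2, 2, 2, 2, 2, 2, 2, 2, 2, 2, 2, 2, 2, 2, 2, 2, 2, 2, 2, 2, 2, 2, 2, 2, 2, 2, 2, 2, 2, 2, 2, 2, 2, 2, 2, 2, 2, 2, 2, 2, 2, 2, 2, 2, 2, 2, 2, 2, 2, 2, 2, 2, 2, 2, 2, 2, 2, 2, 2, 2, 2, 2, 2, 2, 2, 2, 2, 2, 2, 2, 2, 2, 2, 2, 2, 2, 2, 2, 2, 2, 2, 2, 2, 2, 2, 2, 2, 2, 2, 2, 2, 2, 2, 2, 2, 2, 2, 2, 2, 2, 2, 2, 2, 2, 2, 2, 2, 2, 2, 2, 2, 2, 2, 2, 2, 2, 2, 2, 2, 2, 2, 2, 2, 2, 2, 2, 2, 2, 2, 2, 2, 2, 2, 2, 2, 2, 2, 2, 2, 2, 1, 1, 1, 1, 1, 1, 1, 1, 1, 1, 1, 1, 1, 1, 1, 1, 1, 1, 1].
323 − 171 = 152 transpositions; sign(π) = (−1)^152 = +1.

+1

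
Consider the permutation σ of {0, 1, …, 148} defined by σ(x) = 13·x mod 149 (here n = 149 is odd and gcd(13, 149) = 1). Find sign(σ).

Trace 105: π^k(105) = [105, 24, 14, 33, 131, 64, 87] for k=0..6.
Cycle type of π: 148 + 1; total 2 cycles.
149 − 2 = 147 transpositions; sign(π) = (−1)^147 = -1.
(13|149)_J = -1 (Zolotarev's lemma cross-check).

-1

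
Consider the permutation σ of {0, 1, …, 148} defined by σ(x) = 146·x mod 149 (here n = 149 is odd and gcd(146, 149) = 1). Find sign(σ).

-1

Start at x=21: 21 → 86 → 40 → 29 → 62 → 112 → 111 → … (one orbit).
Cycle lengths of π_146 on ℤ/149ℤ: [148, 1]; 2 cycles in total.
sign(π) = (−1)^{n − #cycles} = (−1)^{149−2} = (−1)^147 = -1.
Check: (146/149) = -1 by Zolotarev.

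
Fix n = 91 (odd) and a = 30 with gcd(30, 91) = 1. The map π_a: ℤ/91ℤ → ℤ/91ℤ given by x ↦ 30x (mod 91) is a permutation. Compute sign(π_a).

Orbit of 30 under x↦30x: [30, 81, 64, 9, 88, 1]… (length divides ord_91(30)).
17 cycles of lengths [6, 6, 6, 6, 6, 6, 6, 6, 6, 6, 6, 6, 6, 6, 3, 3, 1].
sign(π) = (−1)^{n − #cycles} = (−1)^{91−17} = (−1)^74 = +1.
Zolotarev: (30|91) = +1, matching the cycle-count sign.

+1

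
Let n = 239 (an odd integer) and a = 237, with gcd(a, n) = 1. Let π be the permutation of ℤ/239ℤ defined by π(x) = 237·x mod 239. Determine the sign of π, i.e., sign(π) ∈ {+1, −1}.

Start at x=15: 15 → 209 → 60 → 119 → 1 → 237 → 4 → … (one orbit).
Decompose π into cycles: lengths [238, 1] (2 cycles, including the fixed point 0).
n − c = 239 − 2 = 237; sign = (−1)^237 = -1.
Via Zolotarev, sign(π_{237}) = (237|239) = -1.

-1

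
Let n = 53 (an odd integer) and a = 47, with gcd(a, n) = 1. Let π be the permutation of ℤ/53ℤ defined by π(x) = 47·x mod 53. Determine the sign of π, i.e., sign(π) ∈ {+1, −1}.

Trace 16: π^k(16) = [16, 10, 46, 42, 13, 28, 44] for k=0..6.
Cycle lengths of π_47 on ℤ/53ℤ: [13, 13, 13, 13, 1]; 5 cycles in total.
5 cycles on 53: each ℓ→(−1)^(ℓ−1), product (−1)^48 = +1.
Zolotarev: (47|53) = +1, matching the cycle-count sign.

+1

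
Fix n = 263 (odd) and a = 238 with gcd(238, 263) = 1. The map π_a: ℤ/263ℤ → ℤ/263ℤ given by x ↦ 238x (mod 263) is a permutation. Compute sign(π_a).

Start at x=177: 177 → 46 → 165 → 83 → 29 → 64 → 241 → … (one orbit).
π_238 has 2 disjoint cycles with lengths [262, 1] on {0,…,262}.
263 − 2 = 261 transpositions; sign(π) = (−1)^261 = -1.
The Jacobi symbol (238|263) = -1 (Zolotarev) agrees.

-1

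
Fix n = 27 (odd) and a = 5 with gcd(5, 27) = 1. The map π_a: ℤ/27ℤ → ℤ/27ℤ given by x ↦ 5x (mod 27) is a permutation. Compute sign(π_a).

-1

Trace 17: π^k(17) = [17, 4, 20, 19, 14, 16, 26] for k=0..6.
Cycle lengths of π_5 on ℤ/27ℤ: [18, 6, 2, 1]; 4 cycles in total.
4 cycles on 27: each ℓ→(−1)^(ℓ−1), product (−1)^23 = -1.
Check: (5/27) = -1 by Zolotarev.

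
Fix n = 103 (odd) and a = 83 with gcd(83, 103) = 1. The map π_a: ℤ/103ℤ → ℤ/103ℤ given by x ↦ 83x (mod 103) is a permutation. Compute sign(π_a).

Orbit of 52 under x↦83x: [52, 93, 97, 17, 72, 2, 63]… (length divides ord_103(83)).
Cycle lengths of π_83 on ℤ/103ℤ: [51, 51, 1]; 3 cycles in total.
n − c = 103 − 3 = 100; sign = (−1)^100 = +1.
The Jacobi symbol (83|103) = +1 (Zolotarev) agrees.

+1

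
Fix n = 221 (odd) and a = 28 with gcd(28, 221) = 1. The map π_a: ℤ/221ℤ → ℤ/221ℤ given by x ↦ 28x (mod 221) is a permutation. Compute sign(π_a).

+1

Orbit of 81 under x↦28x: [81, 58, 77, 167, 35, 96, 36]… (length divides ord_221(28)).
7 cycles of lengths [48, 48, 48, 48, 16, 12, 1].
221 − 7 = 214 transpositions; sign(π) = (−1)^214 = +1.
Check: (28/221) = +1 by Zolotarev.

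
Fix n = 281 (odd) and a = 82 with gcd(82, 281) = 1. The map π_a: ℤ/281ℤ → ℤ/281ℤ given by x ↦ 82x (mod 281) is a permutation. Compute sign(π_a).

Orbit of 181 under x↦82x: [181, 230, 33, 177, 183, 113, 274]… (length divides ord_281(82)).
The orbit structure of x ↦ 82x mod 281: 2 orbits of sizes [280, 1].
With 2 cycles on 281 points, sign = (−1)^{281−2} = -1.
(82|281)_J = -1 (Zolotarev's lemma cross-check).

-1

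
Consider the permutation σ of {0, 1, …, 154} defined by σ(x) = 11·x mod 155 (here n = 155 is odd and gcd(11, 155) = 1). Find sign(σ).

-1

Trace 86: π^k(86) = [86, 16, 21, 76, 61, 51, 96] for k=0..6.
Cycle lengths of π_11 on ℤ/155ℤ: [30, 30, 30, 30, 30, 1, 1, 1, 1, 1]; 10 cycles in total.
Σ(ℓ_i−1) = 155−10 = 145; sign = (−1)^145 = -1.
Zolotarev: (11|155) = -1, matching the cycle-count sign.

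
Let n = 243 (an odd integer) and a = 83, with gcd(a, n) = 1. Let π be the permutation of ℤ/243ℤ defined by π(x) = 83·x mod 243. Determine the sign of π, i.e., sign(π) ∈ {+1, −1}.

Start at x=155: 155 → 229 → 53 → 25 → 131 → 181 → 200 → … (one orbit).
The orbit structure of x ↦ 83x mod 243: 6 orbits of sizes [162, 54, 18, 6, 2, 1].
sign(π) = (−1)^{n − #cycles} = (−1)^{243−6} = (−1)^237 = -1.

-1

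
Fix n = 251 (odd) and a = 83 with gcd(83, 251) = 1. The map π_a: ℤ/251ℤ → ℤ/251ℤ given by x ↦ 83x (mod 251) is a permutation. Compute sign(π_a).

Trace 113: π^k(113) = [113, 92, 106, 13, 75, 201, 117] for k=0..6.
Decompose π into cycles: lengths [125, 125, 1] (3 cycles, including the fixed point 0).
n − c = 251 − 3 = 248; sign = (−1)^248 = +1.
(83|251)_J = +1 (Zolotarev's lemma cross-check).

+1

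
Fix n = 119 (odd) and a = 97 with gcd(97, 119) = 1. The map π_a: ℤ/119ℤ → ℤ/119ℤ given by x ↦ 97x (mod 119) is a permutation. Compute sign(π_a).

+1

Trace 41: π^k(41) = [41, 50, 90, 43, 6, 106, 48] for k=0..6.
The orbit structure of x ↦ 97x mod 119: 11 orbits of sizes [16, 16, 16, 16, 16, 16, 16, 2, 2, 2, 1].
119 − 11 = 108 transpositions; sign(π) = (−1)^108 = +1.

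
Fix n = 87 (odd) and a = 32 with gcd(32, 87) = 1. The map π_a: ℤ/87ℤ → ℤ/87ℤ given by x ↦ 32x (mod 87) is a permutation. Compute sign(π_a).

Start at x=52: 52 → 11 → 4 → 41 → 7 → 50 → 34 → … (one orbit).
Decompose π into cycles: lengths [28, 28, 28, 2, 1] (5 cycles, including the fixed point 0).
With 5 cycles on 87 points, sign = (−1)^{87−5} = +1.
Zolotarev: (32|87) = +1, matching the cycle-count sign.

+1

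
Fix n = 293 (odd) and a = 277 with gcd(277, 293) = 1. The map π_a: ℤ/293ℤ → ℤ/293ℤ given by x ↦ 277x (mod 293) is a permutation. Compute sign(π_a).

+1

Orbit of 109 under x↦277x: [109, 14, 69, 68, 84, 121, 115]… (length divides ord_293(277)).
Decompose π into cycles: lengths [146, 146, 1] (3 cycles, including the fixed point 0).
Σ(ℓ_i−1) = 293−3 = 290; sign = (−1)^290 = +1.
The Jacobi symbol (277|293) = +1 (Zolotarev) agrees.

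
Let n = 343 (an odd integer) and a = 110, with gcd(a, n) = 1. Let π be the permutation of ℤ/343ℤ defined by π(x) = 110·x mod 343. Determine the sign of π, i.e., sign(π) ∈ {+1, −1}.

Orbit of 146 under x↦110x: [146, 282, 150, 36, 187, 333, 272]… (length divides ord_343(110)).
π_110 has 4 disjoint cycles with lengths [294, 42, 6, 1] on {0,…,342}.
With 4 cycles on 343 points, sign = (−1)^{343−4} = -1.
Zolotarev: (110|343) = -1, matching the cycle-count sign.

-1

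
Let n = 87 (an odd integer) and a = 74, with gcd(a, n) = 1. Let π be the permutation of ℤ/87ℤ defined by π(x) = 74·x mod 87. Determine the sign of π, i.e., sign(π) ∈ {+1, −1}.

Trace 25: π^k(25) = [25, 23, 49, 59, 16, 53, 7] for k=0..6.
Cycle type of π: 14×4 + 7×4 + 2 + 1; total 10 cycles.
87 − 10 = 77 transpositions; sign(π) = (−1)^77 = -1.
The Jacobi symbol (74|87) = -1 (Zolotarev) agrees.

-1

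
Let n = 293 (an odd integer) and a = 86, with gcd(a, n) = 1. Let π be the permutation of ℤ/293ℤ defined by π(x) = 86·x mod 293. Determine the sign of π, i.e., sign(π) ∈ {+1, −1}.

Start at x=15: 15 → 118 → 186 → 174 → 21 → 48 → 26 → … (one orbit).
Decompose π into cycles: lengths [292, 1] (2 cycles, including the fixed point 0).
sign(π) = (−1)^{n − #cycles} = (−1)^{293−2} = (−1)^291 = -1.

-1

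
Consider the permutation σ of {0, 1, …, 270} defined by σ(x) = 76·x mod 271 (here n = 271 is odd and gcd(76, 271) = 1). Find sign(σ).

Trace 261: π^k(261) = [261, 53, 234, 169, 107, 2, 152] for k=0..6.
Decompose π into cycles: lengths [270, 1] (2 cycles, including the fixed point 0).
n − c = 271 − 2 = 269; sign = (−1)^269 = -1.

-1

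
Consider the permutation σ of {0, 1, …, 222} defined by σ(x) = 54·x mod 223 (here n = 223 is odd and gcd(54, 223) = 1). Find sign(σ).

Orbit of 91 under x↦54x: [91, 8, 209, 136, 208, 82, 191]… (length divides ord_223(54)).
Cycle type of π: 74×3 + 1; total 4 cycles.
n − c = 223 − 4 = 219; sign = (−1)^219 = -1.

-1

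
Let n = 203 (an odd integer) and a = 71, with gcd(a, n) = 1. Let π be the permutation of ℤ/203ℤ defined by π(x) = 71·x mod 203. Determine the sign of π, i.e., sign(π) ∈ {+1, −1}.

+1

Start at x=1: 1 → 71 → 169 → 22 → 141 → 64 → 78 → … (one orbit).
21 cycles of lengths [14, 14, 14, 14, 14, 14, 14, 14, 14, 14, 14, 14, 14, 14, 1, 1, 1, 1, 1, 1, 1].
n − c = 203 − 21 = 182; sign = (−1)^182 = +1.
The Jacobi symbol (71|203) = +1 (Zolotarev) agrees.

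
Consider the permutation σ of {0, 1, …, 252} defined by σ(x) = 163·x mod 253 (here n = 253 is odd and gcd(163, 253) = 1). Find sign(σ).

+1

Trace 169: π^k(169) = [169, 223, 170, 133, 174, 26, 190] for k=0..6.
9 cycles of lengths [55, 55, 55, 55, 11, 11, 5, 5, 1].
253 − 9 = 244 transpositions; sign(π) = (−1)^244 = +1.
Via Zolotarev, sign(π_{163}) = (163|253) = +1.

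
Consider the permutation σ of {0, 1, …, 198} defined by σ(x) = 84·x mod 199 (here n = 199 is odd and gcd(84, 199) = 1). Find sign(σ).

Orbit of 68 under x↦84x: [68, 140, 19, 4, 137, 165, 129]… (length divides ord_199(84)).
Decompose π into cycles: lengths [198, 1] (2 cycles, including the fixed point 0).
2 cycles on 199: each ℓ→(−1)^(ℓ−1), product (−1)^197 = -1.
Check: (84/199) = -1 by Zolotarev.

-1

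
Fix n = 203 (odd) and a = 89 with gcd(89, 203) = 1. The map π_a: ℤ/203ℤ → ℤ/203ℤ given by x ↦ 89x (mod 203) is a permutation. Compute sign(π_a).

+1

Orbit of 31 under x↦89x: [31, 120, 124, 74, 90, 93, 157]… (length divides ord_203(89)).
Cycle type of π: 84×2 + 28 + 6 + 1; total 5 cycles.
With 5 cycles on 203 points, sign = (−1)^{203−5} = +1.
Via Zolotarev, sign(π_{89}) = (89|203) = +1.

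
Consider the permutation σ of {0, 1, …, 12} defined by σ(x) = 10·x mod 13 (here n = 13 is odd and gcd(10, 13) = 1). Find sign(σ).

+1

Orbit of 4 under x↦10x: [4, 1, 10, 9, 12, 3]… (length divides ord_13(10)).
π_10 has 3 disjoint cycles with lengths [6, 6, 1] on {0,…,12}.
3 cycles on 13: each ℓ→(−1)^(ℓ−1), product (−1)^10 = +1.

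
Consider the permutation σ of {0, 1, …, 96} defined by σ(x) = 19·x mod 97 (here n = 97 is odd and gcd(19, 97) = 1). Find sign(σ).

Trace 63: π^k(63) = [63, 33, 45, 79, 46, 1, 19] for k=0..6.
4 cycles of lengths [32, 32, 32, 1].
With 4 cycles on 97 points, sign = (−1)^{97−4} = -1.
Via Zolotarev, sign(π_{19}) = (19|97) = -1.

-1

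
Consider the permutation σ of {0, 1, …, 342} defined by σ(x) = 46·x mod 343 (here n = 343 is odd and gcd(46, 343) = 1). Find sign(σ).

+1

Start at x=92: 92 → 116 → 191 → 211 → 102 → 233 → 85 → … (one orbit).
Decompose π into cycles: lengths [147, 147, 21, 21, 3, 3, 1] (7 cycles, including the fixed point 0).
n − c = 343 − 7 = 336; sign = (−1)^336 = +1.
(46|343)_J = +1 (Zolotarev's lemma cross-check).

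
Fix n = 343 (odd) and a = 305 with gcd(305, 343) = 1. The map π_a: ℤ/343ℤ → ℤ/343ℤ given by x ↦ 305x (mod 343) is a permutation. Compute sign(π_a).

+1

Orbit of 85 under x↦305x: [85, 200, 289, 337, 228, 254, 295]… (length divides ord_343(305)).
Decompose π into cycles: lengths [147, 147, 21, 21, 3, 3, 1] (7 cycles, including the fixed point 0).
7 cycles on 343: each ℓ→(−1)^(ℓ−1), product (−1)^336 = +1.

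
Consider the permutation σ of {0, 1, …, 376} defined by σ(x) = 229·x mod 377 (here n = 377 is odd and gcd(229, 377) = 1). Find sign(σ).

Start at x=278: 278 → 326 → 8 → 324 → 304 → 248 → 242 → … (one orbit).
Cycle type of π: 28×13 + 4×3 + 1; total 17 cycles.
sign(π) = (−1)^{n − #cycles} = (−1)^{377−17} = (−1)^360 = +1.

+1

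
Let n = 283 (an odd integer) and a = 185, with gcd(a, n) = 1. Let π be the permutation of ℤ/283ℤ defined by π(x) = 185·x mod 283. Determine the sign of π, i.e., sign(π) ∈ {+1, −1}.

Start at x=252: 252 → 208 → 275 → 218 → 144 → 38 → 238 → … (one orbit).
π_185 has 3 disjoint cycles with lengths [141, 141, 1] on {0,…,282}.
sign(π) = (−1)^{n − #cycles} = (−1)^{283−3} = (−1)^280 = +1.
Zolotarev: (185|283) = +1, matching the cycle-count sign.

+1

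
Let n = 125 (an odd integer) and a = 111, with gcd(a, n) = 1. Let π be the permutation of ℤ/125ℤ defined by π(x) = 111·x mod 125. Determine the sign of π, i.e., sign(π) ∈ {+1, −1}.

+1

Start at x=6: 6 → 41 → 51 → 36 → 121 → 56 → 91 → … (one orbit).
Cycle lengths of π_111 on ℤ/125ℤ: [25, 25, 25, 25, 5, 5, 5, 5, 1, 1, 1, 1, 1]; 13 cycles in total.
n − c = 125 − 13 = 112; sign = (−1)^112 = +1.
Via Zolotarev, sign(π_{111}) = (111|125) = +1.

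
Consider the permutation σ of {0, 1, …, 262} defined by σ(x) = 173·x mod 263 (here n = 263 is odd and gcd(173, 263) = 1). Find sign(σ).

+1

Trace 32: π^k(32) = [32, 13, 145, 100, 205, 223, 181] for k=0..6.
The orbit structure of x ↦ 173x mod 263: 3 orbits of sizes [131, 131, 1].
With 3 cycles on 263 points, sign = (−1)^{263−3} = +1.
Via Zolotarev, sign(π_{173}) = (173|263) = +1.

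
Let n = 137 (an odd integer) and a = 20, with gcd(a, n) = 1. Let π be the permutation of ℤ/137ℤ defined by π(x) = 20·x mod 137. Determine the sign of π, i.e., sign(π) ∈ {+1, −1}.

Start at x=57: 57 → 44 → 58 → 64 → 47 → 118 → 31 → … (one orbit).
The orbit structure of x ↦ 20x mod 137: 2 orbits of sizes [136, 1].
137 − 2 = 135 transpositions; sign(π) = (−1)^135 = -1.
The Jacobi symbol (20|137) = -1 (Zolotarev) agrees.

-1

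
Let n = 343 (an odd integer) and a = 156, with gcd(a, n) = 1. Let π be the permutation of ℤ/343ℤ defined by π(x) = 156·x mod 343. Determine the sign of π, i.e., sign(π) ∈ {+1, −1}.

+1

Start at x=57: 57 → 317 → 60 → 99 → 9 → 32 → 190 → … (one orbit).
π_156 has 7 disjoint cycles with lengths [147, 147, 21, 21, 3, 3, 1] on {0,…,342}.
Σ(ℓ_i−1) = 343−7 = 336; sign = (−1)^336 = +1.
(156|343)_J = +1 (Zolotarev's lemma cross-check).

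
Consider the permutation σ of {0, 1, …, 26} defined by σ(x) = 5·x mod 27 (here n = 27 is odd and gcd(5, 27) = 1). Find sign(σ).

Trace 8: π^k(8) = [8, 13, 11, 1, 5, 25, 17] for k=0..6.
Decompose π into cycles: lengths [18, 6, 2, 1] (4 cycles, including the fixed point 0).
27 − 4 = 23 transpositions; sign(π) = (−1)^23 = -1.

-1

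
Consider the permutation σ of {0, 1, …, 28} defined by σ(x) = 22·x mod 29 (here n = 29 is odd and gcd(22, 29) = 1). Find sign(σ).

+1

Trace 25: π^k(25) = [25, 28, 7, 9, 24, 6, 16] for k=0..6.
3 cycles of lengths [14, 14, 1].
n − c = 29 − 3 = 26; sign = (−1)^26 = +1.
Zolotarev: (22|29) = +1, matching the cycle-count sign.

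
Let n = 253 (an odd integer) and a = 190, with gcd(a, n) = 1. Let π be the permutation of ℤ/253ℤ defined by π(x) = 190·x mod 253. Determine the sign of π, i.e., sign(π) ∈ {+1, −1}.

+1

Start at x=192: 192 → 48 → 12 → 3 → 64 → 16 → 4 → … (one orbit).
π_190 has 9 disjoint cycles with lengths [55, 55, 55, 55, 11, 11, 5, 5, 1] on {0,…,252}.
253 − 9 = 244 transpositions; sign(π) = (−1)^244 = +1.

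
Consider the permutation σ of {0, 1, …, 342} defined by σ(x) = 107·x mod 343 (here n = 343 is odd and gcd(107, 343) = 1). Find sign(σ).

+1

Orbit of 214 under x↦107x: [214, 260, 37, 186, 8, 170, 11]… (length divides ord_343(107)).
Cycle lengths of π_107 on ℤ/343ℤ: [147, 147, 21, 21, 3, 3, 1]; 7 cycles in total.
With 7 cycles on 343 points, sign = (−1)^{343−7} = +1.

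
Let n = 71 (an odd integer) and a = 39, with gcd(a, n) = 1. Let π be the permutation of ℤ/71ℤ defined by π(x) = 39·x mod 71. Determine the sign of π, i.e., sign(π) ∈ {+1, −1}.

-1

Trace 23: π^k(23) = [23, 45, 51, 1, 39, 30, 34] for k=0..6.
The orbit structure of x ↦ 39x mod 71: 6 orbits of sizes [14, 14, 14, 14, 14, 1].
71 − 6 = 65 transpositions; sign(π) = (−1)^65 = -1.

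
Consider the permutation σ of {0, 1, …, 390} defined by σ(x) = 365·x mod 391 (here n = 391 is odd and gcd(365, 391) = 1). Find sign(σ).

-1

Orbit of 314 under x↦365x: [314, 47, 342, 101, 111, 242, 355]… (length divides ord_391(365)).
Cycle type of π: 88×4 + 22 + 8×2 + 1; total 8 cycles.
391 − 8 = 383 transpositions; sign(π) = (−1)^383 = -1.
The Jacobi symbol (365|391) = -1 (Zolotarev) agrees.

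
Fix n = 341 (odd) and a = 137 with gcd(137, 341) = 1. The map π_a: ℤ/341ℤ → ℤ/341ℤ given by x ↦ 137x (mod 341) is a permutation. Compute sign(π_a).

Trace 234: π^k(234) = [234, 4, 207, 56, 170, 102, 334] for k=0..6.
14 cycles of lengths [30, 30, 30, 30, 30, 30, 30, 30, 30, 30, 30, 5, 5, 1].
341 − 14 = 327 transpositions; sign(π) = (−1)^327 = -1.
The Jacobi symbol (137|341) = -1 (Zolotarev) agrees.

-1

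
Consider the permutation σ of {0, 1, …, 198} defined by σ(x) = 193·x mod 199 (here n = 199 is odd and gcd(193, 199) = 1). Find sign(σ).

Start at x=64: 64 → 14 → 115 → 106 → 160 → 35 → 188 → … (one orbit).
π_193 has 3 disjoint cycles with lengths [99, 99, 1] on {0,…,198}.
With 3 cycles on 199 points, sign = (−1)^{199−3} = +1.

+1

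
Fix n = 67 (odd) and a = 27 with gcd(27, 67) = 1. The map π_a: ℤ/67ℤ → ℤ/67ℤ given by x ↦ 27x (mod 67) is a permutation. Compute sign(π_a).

Start at x=15: 15 → 3 → 14 → 43 → 22 → 58 → 25 → … (one orbit).
The orbit structure of x ↦ 27x mod 67: 4 orbits of sizes [22, 22, 22, 1].
n − c = 67 − 4 = 63; sign = (−1)^63 = -1.
Via Zolotarev, sign(π_{27}) = (27|67) = -1.

-1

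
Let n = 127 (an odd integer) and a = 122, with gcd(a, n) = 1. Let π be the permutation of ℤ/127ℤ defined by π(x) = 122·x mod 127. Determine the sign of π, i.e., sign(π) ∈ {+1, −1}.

+1

Trace 4: π^k(4) = [4, 107, 100, 8, 87, 73, 16] for k=0..6.
Cycle type of π: 21×6 + 1; total 7 cycles.
127 − 7 = 120 transpositions; sign(π) = (−1)^120 = +1.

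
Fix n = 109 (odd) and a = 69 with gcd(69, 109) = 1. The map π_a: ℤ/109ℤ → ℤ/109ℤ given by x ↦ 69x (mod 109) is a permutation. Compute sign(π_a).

-1

Start at x=39: 39 → 75 → 52 → 100 → 33 → 97 → 44 → … (one orbit).
Cycle lengths of π_69 on ℤ/109ℤ: [108, 1]; 2 cycles in total.
With 2 cycles on 109 points, sign = (−1)^{109−2} = -1.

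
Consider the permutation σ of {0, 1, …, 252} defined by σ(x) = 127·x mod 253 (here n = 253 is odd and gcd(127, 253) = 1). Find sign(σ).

Start at x=142: 142 → 71 → 162 → 81 → 167 → 210 → 105 → … (one orbit).
Cycle lengths of π_127 on ℤ/253ℤ: [110, 110, 11, 11, 10, 1]; 6 cycles in total.
sign(π) = (−1)^{n − #cycles} = (−1)^{253−6} = (−1)^247 = -1.

-1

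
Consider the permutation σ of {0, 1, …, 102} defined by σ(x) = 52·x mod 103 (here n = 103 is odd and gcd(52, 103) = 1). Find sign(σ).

+1

Orbit of 66 under x↦52x: [66, 33, 68, 34, 17, 60, 30]… (length divides ord_103(52)).
Decompose π into cycles: lengths [51, 51, 1] (3 cycles, including the fixed point 0).
n − c = 103 − 3 = 100; sign = (−1)^100 = +1.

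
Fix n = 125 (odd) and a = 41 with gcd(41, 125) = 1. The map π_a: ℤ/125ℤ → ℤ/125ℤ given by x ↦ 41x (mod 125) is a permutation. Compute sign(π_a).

Orbit of 16 under x↦41x: [16, 31, 21, 111, 51, 91, 106]… (length divides ord_125(41)).
Decompose π into cycles: lengths [25, 25, 25, 25, 5, 5, 5, 5, 1, 1, 1, 1, 1] (13 cycles, including the fixed point 0).
Σ(ℓ_i−1) = 125−13 = 112; sign = (−1)^112 = +1.
The Jacobi symbol (41|125) = +1 (Zolotarev) agrees.

+1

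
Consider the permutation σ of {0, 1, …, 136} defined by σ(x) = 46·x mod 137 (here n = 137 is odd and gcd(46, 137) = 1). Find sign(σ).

Orbit of 90 under x↦46x: [90, 30, 10, 49, 62, 112, 83]… (length divides ord_137(46)).
π_46 has 2 disjoint cycles with lengths [136, 1] on {0,…,136}.
With 2 cycles on 137 points, sign = (−1)^{137−2} = -1.

-1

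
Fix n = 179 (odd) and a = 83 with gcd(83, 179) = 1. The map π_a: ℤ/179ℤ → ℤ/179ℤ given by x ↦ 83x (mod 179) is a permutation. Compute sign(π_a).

+1

Trace 74: π^k(74) = [74, 56, 173, 39, 15, 171, 52] for k=0..6.
3 cycles of lengths [89, 89, 1].
Σ(ℓ_i−1) = 179−3 = 176; sign = (−1)^176 = +1.
(83|179)_J = +1 (Zolotarev's lemma cross-check).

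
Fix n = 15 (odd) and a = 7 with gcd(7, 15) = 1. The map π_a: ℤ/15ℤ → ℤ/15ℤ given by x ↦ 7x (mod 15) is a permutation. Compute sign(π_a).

-1

Trace 13: π^k(13) = [13, 1, 7, 4] for k=0..3.
Decompose π into cycles: lengths [4, 4, 4, 1, 1, 1] (6 cycles, including the fixed point 0).
n − c = 15 − 6 = 9; sign = (−1)^9 = -1.
The Jacobi symbol (7|15) = -1 (Zolotarev) agrees.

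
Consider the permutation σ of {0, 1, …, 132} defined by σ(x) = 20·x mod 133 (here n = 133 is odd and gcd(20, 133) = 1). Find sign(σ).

-1

Trace 1: π^k(1) = [1, 20] for k=0..1.
π_20 has 76 disjoint cycles with lengths [2, 2, 2, 2, 2, 2, 2, 2, 2, 2, 2, 2, 2, 2, 2, 2, 2, 2, 2, 2, 2, 2, 2, 2, 2, 2, 2, 2, 2, 2, 2, 2, 2, 2, 2, 2, 2, 2, 2, 2, 2, 2, 2, 2, 2, 2, 2, 2, 2, 2, 2, 2, 2, 2, 2, 2, 2, 1, 1, 1, 1, 1, 1, 1, 1, 1, 1, 1, 1, 1, 1, 1, 1, 1, 1, 1] on {0,…,132}.
Σ(ℓ_i−1) = 133−76 = 57; sign = (−1)^57 = -1.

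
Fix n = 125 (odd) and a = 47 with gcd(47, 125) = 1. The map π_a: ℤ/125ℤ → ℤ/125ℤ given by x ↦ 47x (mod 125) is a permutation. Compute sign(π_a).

Trace 77: π^k(77) = [77, 119, 93, 121, 62, 39, 83] for k=0..6.
π_47 has 4 disjoint cycles with lengths [100, 20, 4, 1] on {0,…,124}.
With 4 cycles on 125 points, sign = (−1)^{125−4} = -1.

-1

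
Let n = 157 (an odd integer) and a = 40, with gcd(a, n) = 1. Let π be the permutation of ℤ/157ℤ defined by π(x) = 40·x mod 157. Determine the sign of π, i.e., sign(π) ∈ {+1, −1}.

Start at x=124: 124 → 93 → 109 → 121 → 130 → 19 → 132 → … (one orbit).
Cycle lengths of π_40 on ℤ/157ℤ: [39, 39, 39, 39, 1]; 5 cycles in total.
157 − 5 = 152 transpositions; sign(π) = (−1)^152 = +1.
Zolotarev: (40|157) = +1, matching the cycle-count sign.

+1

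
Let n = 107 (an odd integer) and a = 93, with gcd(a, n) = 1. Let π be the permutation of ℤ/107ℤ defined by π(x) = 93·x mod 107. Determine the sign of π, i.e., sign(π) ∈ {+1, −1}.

-1

Trace 16: π^k(16) = [16, 97, 33, 73, 48, 77, 99] for k=0..6.
2 cycles of lengths [106, 1].
sign(π) = (−1)^{n − #cycles} = (−1)^{107−2} = (−1)^105 = -1.
(93|107)_J = -1 (Zolotarev's lemma cross-check).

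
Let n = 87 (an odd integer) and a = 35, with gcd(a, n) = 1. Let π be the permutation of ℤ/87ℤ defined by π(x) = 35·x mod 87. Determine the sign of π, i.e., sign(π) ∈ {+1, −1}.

Orbit of 16 under x↦35x: [16, 38, 25, 5, 1, 35, 7]… (length divides ord_87(35)).
Cycle lengths of π_35 on ℤ/87ℤ: [14, 14, 14, 14, 14, 14, 2, 1]; 8 cycles in total.
sign(π) = (−1)^{n − #cycles} = (−1)^{87−8} = (−1)^79 = -1.
Zolotarev: (35|87) = -1, matching the cycle-count sign.

-1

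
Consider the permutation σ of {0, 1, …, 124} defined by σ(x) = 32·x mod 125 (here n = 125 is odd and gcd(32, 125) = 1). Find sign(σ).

Trace 99: π^k(99) = [99, 43, 1, 32, 24, 18, 76] for k=0..6.
Cycle lengths of π_32 on ℤ/125ℤ: [20, 20, 20, 20, 20, 4, 4, 4, 4, 4, 4, 1]; 12 cycles in total.
With 12 cycles on 125 points, sign = (−1)^{125−12} = -1.
(32|125)_J = -1 (Zolotarev's lemma cross-check).

-1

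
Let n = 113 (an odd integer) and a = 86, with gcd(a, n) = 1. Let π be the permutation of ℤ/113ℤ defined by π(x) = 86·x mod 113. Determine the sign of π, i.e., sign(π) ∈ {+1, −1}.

-1

Trace 56: π^k(56) = [56, 70, 31, 67, 112, 27, 62] for k=0..6.
The orbit structure of x ↦ 86x mod 113: 2 orbits of sizes [112, 1].
2 cycles on 113: each ℓ→(−1)^(ℓ−1), product (−1)^111 = -1.
The Jacobi symbol (86|113) = -1 (Zolotarev) agrees.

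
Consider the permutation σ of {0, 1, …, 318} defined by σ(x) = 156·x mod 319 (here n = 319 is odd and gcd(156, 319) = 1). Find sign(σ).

+1

Orbit of 20 under x↦156x: [20, 249, 245, 259, 210, 222, 180]… (length divides ord_319(156)).
Decompose π into cycles: lengths [140, 140, 28, 10, 1] (5 cycles, including the fixed point 0).
sign(π) = (−1)^{n − #cycles} = (−1)^{319−5} = (−1)^314 = +1.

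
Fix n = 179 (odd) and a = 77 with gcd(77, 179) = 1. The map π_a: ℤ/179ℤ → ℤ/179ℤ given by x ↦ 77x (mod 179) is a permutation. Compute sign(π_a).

Orbit of 149 under x↦77x: [149, 17, 56, 16, 158, 173, 75]… (length divides ord_179(77)).
π_77 has 3 disjoint cycles with lengths [89, 89, 1] on {0,…,178}.
3 cycles on 179: each ℓ→(−1)^(ℓ−1), product (−1)^176 = +1.
The Jacobi symbol (77|179) = +1 (Zolotarev) agrees.

+1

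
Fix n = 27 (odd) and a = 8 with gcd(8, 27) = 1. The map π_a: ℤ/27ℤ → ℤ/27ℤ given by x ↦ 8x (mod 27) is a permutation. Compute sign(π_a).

-1

Trace 8: π^k(8) = [8, 10, 26, 19, 17, 1] for k=0..5.
8 cycles of lengths [6, 6, 6, 2, 2, 2, 2, 1].
With 8 cycles on 27 points, sign = (−1)^{27−8} = -1.
(8|27)_J = -1 (Zolotarev's lemma cross-check).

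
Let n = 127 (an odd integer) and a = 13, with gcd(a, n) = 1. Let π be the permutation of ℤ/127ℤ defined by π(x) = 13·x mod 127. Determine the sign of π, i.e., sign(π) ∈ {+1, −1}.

Trace 44: π^k(44) = [44, 64, 70, 21, 19, 120, 36] for k=0..6.
Cycle type of π: 63×2 + 1; total 3 cycles.
127 − 3 = 124 transpositions; sign(π) = (−1)^124 = +1.
(13|127)_J = +1 (Zolotarev's lemma cross-check).

+1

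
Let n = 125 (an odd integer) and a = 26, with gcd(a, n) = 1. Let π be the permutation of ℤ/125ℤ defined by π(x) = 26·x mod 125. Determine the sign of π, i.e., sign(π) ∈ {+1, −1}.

+1

Orbit of 26 under x↦26x: [26, 51, 76, 101, 1]… (length divides ord_125(26)).
The orbit structure of x ↦ 26x mod 125: 45 orbits of sizes [5, 5, 5, 5, 5, 5, 5, 5, 5, 5, 5, 5, 5, 5, 5, 5, 5, 5, 5, 5, 1, 1, 1, 1, 1, 1, 1, 1, 1, 1, 1, 1, 1, 1, 1, 1, 1, 1, 1, 1, 1, 1, 1, 1, 1].
125 − 45 = 80 transpositions; sign(π) = (−1)^80 = +1.
Via Zolotarev, sign(π_{26}) = (26|125) = +1.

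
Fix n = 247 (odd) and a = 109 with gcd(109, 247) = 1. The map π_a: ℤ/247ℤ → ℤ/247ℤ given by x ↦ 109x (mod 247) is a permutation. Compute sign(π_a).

+1

Orbit of 66 under x↦109x: [66, 31, 168, 34, 1, 109, 25]… (length divides ord_247(109)).
π_109 has 11 disjoint cycles with lengths [36, 36, 36, 36, 36, 36, 18, 4, 4, 4, 1] on {0,…,246}.
11 cycles on 247: each ℓ→(−1)^(ℓ−1), product (−1)^236 = +1.
Zolotarev: (109|247) = +1, matching the cycle-count sign.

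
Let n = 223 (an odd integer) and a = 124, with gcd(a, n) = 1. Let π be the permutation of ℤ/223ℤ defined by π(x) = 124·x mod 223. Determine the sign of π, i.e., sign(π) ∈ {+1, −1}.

Trace 199: π^k(199) = [199, 146, 41, 178, 218, 49, 55] for k=0..6.
Cycle type of π: 111×2 + 1; total 3 cycles.
sign(π) = (−1)^{n − #cycles} = (−1)^{223−3} = (−1)^220 = +1.

+1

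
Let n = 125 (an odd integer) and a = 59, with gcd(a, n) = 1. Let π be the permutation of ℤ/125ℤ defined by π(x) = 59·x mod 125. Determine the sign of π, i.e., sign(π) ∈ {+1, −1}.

Start at x=59: 59 → 106 → 4 → 111 → 49 → 16 → 69 → … (one orbit).
7 cycles of lengths [50, 50, 10, 10, 2, 2, 1].
Σ(ℓ_i−1) = 125−7 = 118; sign = (−1)^118 = +1.
(59|125)_J = +1 (Zolotarev's lemma cross-check).

+1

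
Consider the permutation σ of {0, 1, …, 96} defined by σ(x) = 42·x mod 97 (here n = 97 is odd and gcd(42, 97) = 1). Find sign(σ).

Trace 19: π^k(19) = [19, 22, 51, 8, 45, 47, 34] for k=0..6.
π_42 has 4 disjoint cycles with lengths [32, 32, 32, 1] on {0,…,96}.
sign(π) = (−1)^{n − #cycles} = (−1)^{97−4} = (−1)^93 = -1.

-1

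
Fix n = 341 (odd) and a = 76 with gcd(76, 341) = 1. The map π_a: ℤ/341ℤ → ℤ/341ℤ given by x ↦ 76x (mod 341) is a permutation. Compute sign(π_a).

Start at x=175: 175 → 1 → 76 → 320 → 109 → 100 → 98 → … (one orbit).
Cycle lengths of π_76 on ℤ/341ℤ: [30, 30, 30, 30, 30, 30, 30, 30, 30, 30, 15, 15, 2, 2, 2, 2, 2, 1]; 18 cycles in total.
sign(π) = (−1)^{n − #cycles} = (−1)^{341−18} = (−1)^323 = -1.

-1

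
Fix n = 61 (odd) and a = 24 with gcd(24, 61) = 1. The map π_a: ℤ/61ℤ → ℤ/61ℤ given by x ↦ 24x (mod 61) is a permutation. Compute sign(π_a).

-1

Trace 53: π^k(53) = [53, 52, 28, 1, 24, 27, 38] for k=0..6.
π_24 has 4 disjoint cycles with lengths [20, 20, 20, 1] on {0,…,60}.
n − c = 61 − 4 = 57; sign = (−1)^57 = -1.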